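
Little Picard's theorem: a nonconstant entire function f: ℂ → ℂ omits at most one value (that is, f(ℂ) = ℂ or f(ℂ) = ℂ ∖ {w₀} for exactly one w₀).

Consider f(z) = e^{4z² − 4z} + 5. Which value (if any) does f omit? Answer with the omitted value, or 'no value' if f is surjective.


Little Picard bounds the complement of f(ℂ) to at most one point.
The exponent g(z) = 4z² − 4z is a nonconstant polynomial, hence surjective onto ℂ. So e^{g(z)} takes every value in {e^w : w ∈ ℂ} = ℂ ∖ {0}. Adding 5 shifts the range to ℂ ∖ {5}. f omits exactly 5.

Omitted value: 5.


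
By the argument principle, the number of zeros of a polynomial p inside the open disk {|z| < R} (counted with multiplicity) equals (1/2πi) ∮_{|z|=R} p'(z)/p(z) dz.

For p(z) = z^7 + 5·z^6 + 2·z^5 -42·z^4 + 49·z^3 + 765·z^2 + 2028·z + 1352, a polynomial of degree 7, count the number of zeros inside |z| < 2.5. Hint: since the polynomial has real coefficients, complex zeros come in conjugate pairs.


The zeros of p are: -1, (-2 + 2i), (-2 - 2i), (-3 + 2i), (-3 - 2i), (3 + 2i), (3 - 2i).
Their magnitudes are: 1, 2.828, 2.828, 3.606, 3.606, 3.606, 3.606.
Zeros with |z| < R = 2.5: -1.
Count = 1.
By the argument principle, (1/2πi) ∮_{|z|=R} p'(z)/p(z) dz equals exactly this count.

Number of zeros inside |z| < 2.5: 1.


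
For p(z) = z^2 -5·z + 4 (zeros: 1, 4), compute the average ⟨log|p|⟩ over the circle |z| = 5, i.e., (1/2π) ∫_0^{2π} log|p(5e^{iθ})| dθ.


Zeros: 1, 4; r = 5.
Inside |z| < r: 1, 4. Outside (|z| ≥ r): ∅.
p(0) = 4, so log|p(0)| = log(4) = 1.3863.
Apply Jensen: I(r) = log|p(0)| + Σ_k log(r/|z_k|), summed over zeros inside |z| < r.
  log(r/|z_k|) for z_k = 1: log(5/1) = 1.6094
  log(r/|z_k|) for z_k = 4: log(5/4) = 0.2231
Sum over inside zeros: 1.8326.
I(r) = log|p(0)| + (inside sum) = 1.3863 + 1.8326 = 3.2189.
Closed form (all zeros inside, monic): I(r) = n·log(r) = 2·log(5) = 3.2189. ✓

I(r) ≈ 3.2189.


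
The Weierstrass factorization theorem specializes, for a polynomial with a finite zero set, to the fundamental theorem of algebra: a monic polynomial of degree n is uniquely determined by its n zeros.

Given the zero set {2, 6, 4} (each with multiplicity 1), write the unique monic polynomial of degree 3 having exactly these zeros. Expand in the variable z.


The polynomial is p(z) = ∏_{α ∈ S} (z − α), where S = {2, 6, 4}.
Expanding the product yields: p(z) = z^3 -12·z^2 + 44·z -48.
The resulting polynomial has degree 3 and real coefficients as required.

p(z) = z^3 -12·z^2 + 44·z -48.


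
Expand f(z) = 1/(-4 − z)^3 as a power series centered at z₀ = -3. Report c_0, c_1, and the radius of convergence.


Let w = z − z₀, so z = z₀ + w.
Then -4 − z = -4 − (z₀ + w) = (-4 − z₀) − w = -1 − w.
f(z) = 1/(-1 − w)^3 = (1/(-1)^3) · (1 − w/(-1))^{−3}.
By the binomial series (1−u)^{−3} = Σ_{n≥0} C(n+2, 2) u^n for |u|<1, with u = w/(-1):
  c_n = C(n+2, 2) / (-1)^(n+3).
  c_0 = 1/(-1)^3 = -1.
  c_1 = 3/(-1)^4 = 3.
The series is valid for |w/d| < 1, i.e. |z − z₀| < |d|.
Radius of convergence: R = |-4 − z₀| = |-1| = 1 (distance from z₀ to the singularity z = -4).

c_0 = -1, c_1 = 3; R = 1.


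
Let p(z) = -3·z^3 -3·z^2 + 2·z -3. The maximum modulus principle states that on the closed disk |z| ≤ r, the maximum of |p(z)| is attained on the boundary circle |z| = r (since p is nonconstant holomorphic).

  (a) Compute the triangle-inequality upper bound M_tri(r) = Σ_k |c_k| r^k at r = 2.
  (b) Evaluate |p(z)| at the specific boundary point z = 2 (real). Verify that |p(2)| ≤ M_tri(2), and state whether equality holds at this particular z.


Coefficients: c_0 = -3, c_1 = 2, c_2 = -3, c_3 = -3. Radius r = 2.
Part (a). Triangle bound: M_tri(r) = Σ_k |c_k| r^k
  = |-3|·2^0 + |2|·2^1 + |-3|·2^2 + |-3|·2^3
  = 3 + 4 + 12 + 24 = 43.
This bounds M(r) := max_{|z|=r} |p(z)| from above; equality holds iff all terms c_k z^k can be made to align in phase at a single z on |z|=r.
Part (b). At z = 2 (real, on the circle |z| = r):
  p(2) = (-3)·2^0 + (2)·2^1 + (-3)·2^2 + (-3)·2^3 = -35.
  |p(2)| = 35.
Check: |p(2)| = 35 ≤ 43 = M_tri(2). ✓ Equality does not hold at z = 2 (the coefficients have mixed signs, so the terms do not all align in phase there).

M_tri(2) = 43; |p(2)| = 35; equality at z=2: no.


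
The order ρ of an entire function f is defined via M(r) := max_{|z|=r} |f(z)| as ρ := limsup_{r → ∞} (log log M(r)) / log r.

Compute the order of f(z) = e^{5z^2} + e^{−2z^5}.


Each summand is entire of order 2 and 5 respectively (as in the single-exponential case). The order of a sum is at most the max of the orders, so ρ ≤ 5. For the lower bound: on |z|=r choose arg z so that -2z^5 is real positive; then |e^{-2z^5}| = e^{2r^5} while |e^{5z^2}| ≤ e^{5r^2} = o(e^{2r^5}). So |f| ≥ e^{2r^5}(1 − o(1)) and ρ ≥ 5. Hence ρ = max(2, 5) = 5.
Therefore ρ = 5.

Order ρ = 5.


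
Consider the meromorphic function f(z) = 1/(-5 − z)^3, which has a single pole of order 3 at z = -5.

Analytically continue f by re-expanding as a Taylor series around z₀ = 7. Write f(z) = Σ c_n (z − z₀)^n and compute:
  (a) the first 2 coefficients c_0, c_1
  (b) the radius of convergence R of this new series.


Let w = z − z₀, so z = z₀ + w.
Then -5 − z = -5 − (z₀ + w) = (-5 − z₀) − w = -12 − w.
f(z) = 1/(-12 − w)^3 = (1/(-12)^3) · (1 − w/(-12))^{−3}.
By the binomial series (1−u)^{−3} = Σ_{n≥0} C(n+2, 2) u^n for |u|<1, with u = w/(-12):
  c_n = C(n+2, 2) / (-12)^(n+3).
  c_0 = 1/(-12)^3 = -1/1728.
  c_1 = 3/(-12)^4 = 1/6912.
The series is valid for |w/d| < 1, i.e. |z − z₀| < |d|.
Radius of convergence: R = |-5 − z₀| = |-12| = 12 (distance from z₀ to the singularity z = -5).

c_0 = -1/1728, c_1 = 1/6912; R = 12.


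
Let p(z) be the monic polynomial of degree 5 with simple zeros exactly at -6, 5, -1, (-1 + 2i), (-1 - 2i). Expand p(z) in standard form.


The polynomial is p(z) = ∏_{α ∈ S} (z − α), where S = {-6, 5, -1, (-1 + 2i), (-1 - 2i)}.
Expanding the product yields: p(z) = z^5 + 4·z^4 -20·z^3 -78·z^2 -205·z -150.
Note conjugate pairs combine to real quadratics: (z − (-1+2i))(z − (-1−2i)) = z² + 2z + 5.
The resulting polynomial has degree 5 and real coefficients as required.

p(z) = z^5 + 4·z^4 -20·z^3 -78·z^2 -205·z -150.


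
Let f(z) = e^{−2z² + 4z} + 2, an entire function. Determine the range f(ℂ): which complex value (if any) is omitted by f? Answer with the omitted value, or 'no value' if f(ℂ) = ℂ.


Little Picard bounds the complement of f(ℂ) to at most one point.
The exponent g(z) = −2z² + 4z is a nonconstant polynomial, hence surjective onto ℂ. So e^{g(z)} takes every value in {e^w : w ∈ ℂ} = ℂ ∖ {0}. Adding 2 shifts the range to ℂ ∖ {2}. f omits exactly 2.

Omitted value: 2.


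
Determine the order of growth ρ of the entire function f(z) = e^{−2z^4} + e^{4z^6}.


Each summand is entire of order 4 and 6 respectively (as in the single-exponential case). The order of a sum is at most the max of the orders, so ρ ≤ 6. For the lower bound: on |z|=r choose arg z so that 4z^6 is real positive; then |e^{4z^6}| = e^{4r^6} while |e^{-2z^4}| ≤ e^{2r^4} = o(e^{4r^6}). So |f| ≥ e^{4r^6}(1 − o(1)) and ρ ≥ 6. Hence ρ = max(4, 6) = 6.
Therefore ρ = 6.

Order ρ = 6.


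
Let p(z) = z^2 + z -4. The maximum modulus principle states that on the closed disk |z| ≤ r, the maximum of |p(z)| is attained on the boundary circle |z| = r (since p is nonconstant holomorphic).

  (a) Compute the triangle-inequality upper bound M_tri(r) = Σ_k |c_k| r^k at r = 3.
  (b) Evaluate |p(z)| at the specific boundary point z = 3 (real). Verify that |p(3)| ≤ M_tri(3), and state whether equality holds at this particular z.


Coefficients: c_0 = -4, c_1 = 1, c_2 = 1. Radius r = 3.
Part (a). Triangle bound: M_tri(r) = Σ_k |c_k| r^k
  = |-4|·3^0 + |1|·3^1 + |1|·3^2
  = 4 + 3 + 9 = 16.
This bounds M(r) := max_{|z|=r} |p(z)| from above; equality holds iff all terms c_k z^k can be made to align in phase at a single z on |z|=r.
Part (b). At z = 3 (real, on the circle |z| = r):
  p(3) = (-4)·3^0 + (1)·3^1 + (1)·3^2 = 8.
  |p(3)| = 8.
Check: |p(3)| = 8 ≤ 16 = M_tri(3). ✓ Equality does not hold at z = 3 (the coefficients have mixed signs, so the terms do not all align in phase there).

M_tri(3) = 16; |p(3)| = 8; equality at z=3: no.


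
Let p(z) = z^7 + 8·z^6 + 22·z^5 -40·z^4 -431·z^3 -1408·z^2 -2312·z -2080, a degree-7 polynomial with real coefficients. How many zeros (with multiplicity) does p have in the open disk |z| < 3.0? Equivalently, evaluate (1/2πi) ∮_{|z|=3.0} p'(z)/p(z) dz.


The zeros of p are: (-2 + 2i), (-2 - 2i), (-3 + 2i), (-3 - 2i), (-1 + 2i), (-1 - 2i), 4.
Their magnitudes are: 2.828, 2.828, 3.606, 3.606, 2.236, 2.236, 4.
Zeros with |z| < R = 3.0: (-2 + 2i), (-2 - 2i), (-1 + 2i), (-1 - 2i).
Count = 4.
By the argument principle, (1/2πi) ∮_{|z|=R} p'(z)/p(z) dz equals exactly this count.

Number of zeros inside |z| < 3.0: 4.


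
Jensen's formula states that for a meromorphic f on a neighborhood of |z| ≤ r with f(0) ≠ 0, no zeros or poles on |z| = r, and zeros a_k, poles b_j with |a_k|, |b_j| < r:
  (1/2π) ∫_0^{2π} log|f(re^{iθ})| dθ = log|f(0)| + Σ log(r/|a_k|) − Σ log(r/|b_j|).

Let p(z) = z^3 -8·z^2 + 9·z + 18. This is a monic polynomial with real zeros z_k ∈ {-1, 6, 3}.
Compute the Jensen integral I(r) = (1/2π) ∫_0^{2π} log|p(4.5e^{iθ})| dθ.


Zeros: -1, 3, 6; r = 4.5.
Inside |z| < r: -1, 3. Outside (|z| ≥ r): 6.
p(0) = 18, so log|p(0)| = log(18) = 2.8904.
Apply Jensen: I(r) = log|p(0)| + Σ_k log(r/|z_k|), summed over zeros inside |z| < r.
  log(r/|z_k|) for z_k = -1: log(4.5/1) = 1.5041
  log(r/|z_k|) for z_k = 3: log(4.5/3) = 0.4055
  Outside zeros (6) contribute nothing to the Jensen sum.
Sum over inside zeros: 1.9095.
I(r) = log|p(0)| + (inside sum) = 2.8904 + 1.9095 = 4.7999.
Note: since some zeros are outside |z| ≤ r, the simplified n·log(r) form does NOT apply — only the inside zeros contribute.

I(r) ≈ 4.7999.


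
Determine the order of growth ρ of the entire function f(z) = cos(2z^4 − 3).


Write cos(w) = (e^{iw} ± e^{−iw})/(2 or 2i), so |cos(w)| ≤ e^{|w|}. With w = 2z^4 − 3, |w| ≤ 2r^4 + 3 on |z|=r, giving M(r) ≤ e^{2r^4 + 3} and ρ ≤ 4. For the lower bound, choose z on |z|=r with 2z^4 purely imaginary of modulus 2r^4; then |cos(2z^4 − 3)| grows like e^{2r^4}/2, so ρ ≥ 4. Hence ρ = 4.
Therefore ρ = 4.

Order ρ = 4.


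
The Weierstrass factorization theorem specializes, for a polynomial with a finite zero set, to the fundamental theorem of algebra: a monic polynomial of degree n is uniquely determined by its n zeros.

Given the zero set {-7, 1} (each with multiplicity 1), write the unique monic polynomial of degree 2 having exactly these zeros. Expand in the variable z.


The polynomial is p(z) = ∏_{α ∈ S} (z − α), where S = {-7, 1}.
Expanding the product yields: p(z) = z^2 + 6·z -7.
The resulting polynomial has degree 2 and real coefficients as required.

p(z) = z^2 + 6·z -7.


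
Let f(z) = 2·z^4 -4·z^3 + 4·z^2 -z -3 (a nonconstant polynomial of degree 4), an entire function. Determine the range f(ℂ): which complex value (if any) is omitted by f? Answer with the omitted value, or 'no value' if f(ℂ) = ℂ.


Little Picard bounds the complement of f(ℂ) to at most one point.
For every w ∈ ℂ, the equation p(z) − w = 0 is a nonconstant polynomial in z and hence has at least one root by the fundamental theorem of algebra. So p is surjective onto ℂ, omitting no value.

Omitted value: no value.


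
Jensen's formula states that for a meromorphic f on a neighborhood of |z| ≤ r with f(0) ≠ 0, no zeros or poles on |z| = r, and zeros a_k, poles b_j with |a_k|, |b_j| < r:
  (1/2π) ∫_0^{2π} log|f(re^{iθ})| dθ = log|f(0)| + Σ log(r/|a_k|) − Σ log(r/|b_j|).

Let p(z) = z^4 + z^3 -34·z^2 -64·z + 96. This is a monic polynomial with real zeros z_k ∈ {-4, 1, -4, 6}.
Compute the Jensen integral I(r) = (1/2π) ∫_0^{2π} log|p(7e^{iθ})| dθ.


Zeros: -4, -4, 1, 6; r = 7.
Inside |z| < r: -4, -4, 1, 6. Outside (|z| ≥ r): ∅.
p(0) = 96, so log|p(0)| = log(96) = 4.5643.
Apply Jensen: I(r) = log|p(0)| + Σ_k log(r/|z_k|), summed over zeros inside |z| < r.
  log(r/|z_k|) for z_k = -4: log(7/4) = 0.5596
  log(r/|z_k|) for z_k = 1: log(7/1) = 1.9459
  log(r/|z_k|) for z_k = -4: log(7/4) = 0.5596
  log(r/|z_k|) for z_k = 6: log(7/6) = 0.1542
Sum over inside zeros: 3.2193.
I(r) = log|p(0)| + (inside sum) = 4.5643 + 3.2193 = 7.7836.
Closed form (all zeros inside, monic): I(r) = n·log(r) = 4·log(7) = 7.7836. ✓

I(r) ≈ 7.7836.


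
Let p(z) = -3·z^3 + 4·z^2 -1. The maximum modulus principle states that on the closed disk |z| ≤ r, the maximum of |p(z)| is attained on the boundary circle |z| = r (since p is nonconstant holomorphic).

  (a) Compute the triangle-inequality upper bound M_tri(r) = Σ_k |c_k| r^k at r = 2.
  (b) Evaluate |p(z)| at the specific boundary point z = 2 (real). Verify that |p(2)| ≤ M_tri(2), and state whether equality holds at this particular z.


Coefficients: c_0 = -1, c_1 = 0, c_2 = 4, c_3 = -3. Radius r = 2.
Part (a). Triangle bound: M_tri(r) = Σ_k |c_k| r^k
  = |-1|·2^0 + |0|·2^1 + |4|·2^2 + |-3|·2^3
  = 1 + 0 + 16 + 24 = 41.
This bounds M(r) := max_{|z|=r} |p(z)| from above; equality holds iff all terms c_k z^k can be made to align in phase at a single z on |z|=r.
Part (b). At z = 2 (real, on the circle |z| = r):
  p(2) = (-1)·2^0 + (0)·2^1 + (4)·2^2 + (-3)·2^3 = -9.
  |p(2)| = 9.
Check: |p(2)| = 9 ≤ 41 = M_tri(2). ✓ Equality does not hold at z = 2 (the coefficients have mixed signs, so the terms do not all align in phase there).

M_tri(2) = 41; |p(2)| = 9; equality at z=2: no.


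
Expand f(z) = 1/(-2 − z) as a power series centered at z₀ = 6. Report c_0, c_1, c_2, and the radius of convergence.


Let w = z − z₀, so z = z₀ + w.
Then -2 − z = -2 − (z₀ + w) = (-2 − z₀) − w = -8 − w.
f(z) = 1/(-8 − w) = (1/(-8)) · 1/(1 − w/(-8)) = Σ_{n≥0} w^n / (-8)^(n+1).
So c_n = 1/(-8)^(n+1):
  c_0 = 1/(-8)^1 = -1/8.
  c_1 = 1/(-8)^2 = 1/64.
  c_2 = 1/(-8)^3 = -1/512.
The series is valid for |w/d| < 1, i.e. |z − z₀| < |d|.
Radius of convergence: R = |-2 − z₀| = |-8| = 8 (distance from z₀ to the singularity z = -2).

c_0 = -1/8, c_1 = 1/64, c_2 = -1/512; R = 8.


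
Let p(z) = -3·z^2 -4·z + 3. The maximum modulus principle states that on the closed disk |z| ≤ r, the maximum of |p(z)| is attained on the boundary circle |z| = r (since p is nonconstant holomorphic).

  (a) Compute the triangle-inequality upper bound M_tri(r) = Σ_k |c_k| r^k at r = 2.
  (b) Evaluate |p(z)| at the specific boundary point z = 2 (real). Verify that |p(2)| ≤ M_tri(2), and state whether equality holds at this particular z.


Coefficients: c_0 = 3, c_1 = -4, c_2 = -3. Radius r = 2.
Part (a). Triangle bound: M_tri(r) = Σ_k |c_k| r^k
  = |3|·2^0 + |-4|·2^1 + |-3|·2^2
  = 3 + 8 + 12 = 23.
This bounds M(r) := max_{|z|=r} |p(z)| from above; equality holds iff all terms c_k z^k can be made to align in phase at a single z on |z|=r.
Part (b). At z = 2 (real, on the circle |z| = r):
  p(2) = (3)·2^0 + (-4)·2^1 + (-3)·2^2 = -17.
  |p(2)| = 17.
Check: |p(2)| = 17 ≤ 23 = M_tri(2). ✓ Equality does not hold at z = 2 (the coefficients have mixed signs, so the terms do not all align in phase there).

M_tri(2) = 23; |p(2)| = 17; equality at z=2: no.


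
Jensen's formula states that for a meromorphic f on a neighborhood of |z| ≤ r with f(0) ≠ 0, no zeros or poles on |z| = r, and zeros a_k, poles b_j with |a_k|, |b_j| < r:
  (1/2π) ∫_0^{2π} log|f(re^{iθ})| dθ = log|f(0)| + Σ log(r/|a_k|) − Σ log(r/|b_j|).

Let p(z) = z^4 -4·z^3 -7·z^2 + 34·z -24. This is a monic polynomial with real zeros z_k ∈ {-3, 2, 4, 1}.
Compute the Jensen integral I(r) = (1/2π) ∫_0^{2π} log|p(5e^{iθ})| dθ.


Zeros: -3, 1, 2, 4; r = 5.
Inside |z| < r: -3, 1, 2, 4. Outside (|z| ≥ r): ∅.
p(0) = -24, so log|p(0)| = log(24) = 3.1781.
Apply Jensen: I(r) = log|p(0)| + Σ_k log(r/|z_k|), summed over zeros inside |z| < r.
  log(r/|z_k|) for z_k = -3: log(5/3) = 0.5108
  log(r/|z_k|) for z_k = 2: log(5/2) = 0.9163
  log(r/|z_k|) for z_k = 4: log(5/4) = 0.2231
  log(r/|z_k|) for z_k = 1: log(5/1) = 1.6094
Sum over inside zeros: 3.2597.
I(r) = log|p(0)| + (inside sum) = 3.1781 + 3.2597 = 6.4378.
Closed form (all zeros inside, monic): I(r) = n·log(r) = 4·log(5) = 6.4378. ✓

I(r) ≈ 6.4378.


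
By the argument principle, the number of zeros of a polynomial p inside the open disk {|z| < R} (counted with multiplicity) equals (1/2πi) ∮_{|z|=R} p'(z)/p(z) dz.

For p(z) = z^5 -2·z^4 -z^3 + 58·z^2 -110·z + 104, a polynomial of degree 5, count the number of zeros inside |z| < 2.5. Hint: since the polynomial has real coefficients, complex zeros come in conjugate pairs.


The zeros of p are: (1 + 1i), (1 - 1i), -4, (2 + 3i), (2 - 3i).
Their magnitudes are: 1.414, 1.414, 4, 3.606, 3.606.
Zeros with |z| < R = 2.5: (1 + 1i), (1 - 1i).
Count = 2.
By the argument principle, (1/2πi) ∮_{|z|=R} p'(z)/p(z) dz equals exactly this count.

Number of zeros inside |z| < 2.5: 2.


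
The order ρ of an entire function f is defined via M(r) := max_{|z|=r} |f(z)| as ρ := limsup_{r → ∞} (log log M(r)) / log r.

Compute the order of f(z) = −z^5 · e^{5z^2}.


M(r) = max_{|z|=r} |-1|·|z|^5·|e^{5z^2}| = 1·r^5 · e^{5r^2} (the factors attain their maxima compatibly on |z|=r). Then log M(r) = log 1 + 5·log r + 5r^2, dominated by the last term, so log log M(r) ~ 2·log r. The polynomial factor -1z^5 contributes only a log r term and does not affect the order. ρ = 2.
Therefore ρ = 2.

Order ρ = 2.


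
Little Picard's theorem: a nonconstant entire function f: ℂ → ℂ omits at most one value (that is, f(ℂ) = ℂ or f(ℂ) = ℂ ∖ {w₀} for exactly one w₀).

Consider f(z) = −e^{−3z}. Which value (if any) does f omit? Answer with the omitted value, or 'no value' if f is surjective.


Little Picard bounds the complement of f(ℂ) to at most one point.
e^{−3z} is never zero on ℂ, so -1·e^{−3z} takes every value in ℂ ∖ {0}. Adding 0 shifts the range to ℂ ∖ {0}. Thus f omits exactly the value 0.

Omitted value: 0.


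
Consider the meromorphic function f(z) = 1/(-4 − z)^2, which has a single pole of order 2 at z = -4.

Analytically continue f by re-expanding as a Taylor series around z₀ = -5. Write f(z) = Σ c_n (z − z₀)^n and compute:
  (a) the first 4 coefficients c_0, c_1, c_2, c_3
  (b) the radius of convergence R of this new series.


Let w = z − z₀, so z = z₀ + w.
Then -4 − z = -4 − (z₀ + w) = (-4 − z₀) − w = 1 − w.
f(z) = 1/(1 − w)^2 = (1/(1)^2) · (1 − w/(1))^{−2}.
By the binomial series (1−u)^{−2} = Σ_{n≥0} C(n+1, 1) u^n for |u|<1, with u = w/(1):
  c_n = C(n+1, 1) / (1)^(n+2).
  c_0 = 1/(1)^2 = 1.
  c_1 = 2/(1)^3 = 2.
  c_2 = 3/(1)^4 = 3.
  c_3 = 4/(1)^5 = 4.
The series is valid for |w/d| < 1, i.e. |z − z₀| < |d|.
Radius of convergence: R = |-4 − z₀| = |1| = 1 (distance from z₀ to the singularity z = -4).

c_0 = 1, c_1 = 2, c_2 = 3, c_3 = 4; R = 1.


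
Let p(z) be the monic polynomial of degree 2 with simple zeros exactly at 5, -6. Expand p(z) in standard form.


The polynomial is p(z) = ∏_{α ∈ S} (z − α), where S = {5, -6}.
Expanding the product yields: p(z) = z^2 + z -30.
The resulting polynomial has degree 2 and real coefficients as required.

p(z) = z^2 + z -30.


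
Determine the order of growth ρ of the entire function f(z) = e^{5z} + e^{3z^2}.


Each summand is entire of order 1 and 2 respectively (as in the single-exponential case). The order of a sum is at most the max of the orders, so ρ ≤ 2. For the lower bound: on |z|=r choose arg z so that 3z^2 is real positive; then |e^{3z^2}| = e^{3r^2} while |e^{5z}| ≤ e^{5r^1} = o(e^{3r^2}). So |f| ≥ e^{3r^2}(1 − o(1)) and ρ ≥ 2. Hence ρ = max(1, 2) = 2.
Therefore ρ = 2.

Order ρ = 2.


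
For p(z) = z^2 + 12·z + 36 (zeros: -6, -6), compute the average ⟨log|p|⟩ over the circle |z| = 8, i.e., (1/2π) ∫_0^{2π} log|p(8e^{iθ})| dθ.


Zeros: -6, -6; r = 8.
Inside |z| < r: -6, -6. Outside (|z| ≥ r): ∅.
p(0) = 36, so log|p(0)| = log(36) = 3.5835.
Apply Jensen: I(r) = log|p(0)| + Σ_k log(r/|z_k|), summed over zeros inside |z| < r.
  log(r/|z_k|) for z_k = -6: log(8/6) = 0.2877
  log(r/|z_k|) for z_k = -6: log(8/6) = 0.2877
Sum over inside zeros: 0.5754.
I(r) = log|p(0)| + (inside sum) = 3.5835 + 0.5754 = 4.1589.
Closed form (all zeros inside, monic): I(r) = n·log(r) = 2·log(8) = 4.1589. ✓

I(r) ≈ 4.1589.


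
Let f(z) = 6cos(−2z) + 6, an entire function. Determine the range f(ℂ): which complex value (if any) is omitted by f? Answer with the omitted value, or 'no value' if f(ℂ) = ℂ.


Little Picard bounds the complement of f(ℂ) to at most one point.
cos is entire and surjective onto ℂ: for every w ∈ ℂ, cos(ζ) = w has a solution ζ ∈ ℂ (e.g., via the complex inverse arccos). With ζ = −2z this gives z = ζ/(-2). Then 6·cos(−2z) takes every value in 6·ℂ = ℂ, and adding 6 is a bijection of ℂ. So f is surjective and omits no value. (Note: only on the real line is cos bounded by [−1, 1].)

Omitted value: no value.


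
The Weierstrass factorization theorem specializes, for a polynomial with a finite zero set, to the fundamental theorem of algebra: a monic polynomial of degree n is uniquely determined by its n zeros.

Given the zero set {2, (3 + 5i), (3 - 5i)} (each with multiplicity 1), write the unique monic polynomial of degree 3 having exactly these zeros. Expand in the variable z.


The polynomial is p(z) = ∏_{α ∈ S} (z − α), where S = {2, (3 + 5i), (3 - 5i)}.
Expanding the product yields: p(z) = z^3 -8·z^2 + 46·z -68.
Note conjugate pairs combine to real quadratics: (z − (3+5i))(z − (3−5i)) = z² − 6z + 34.
The resulting polynomial has degree 3 and real coefficients as required.

p(z) = z^3 -8·z^2 + 46·z -68.


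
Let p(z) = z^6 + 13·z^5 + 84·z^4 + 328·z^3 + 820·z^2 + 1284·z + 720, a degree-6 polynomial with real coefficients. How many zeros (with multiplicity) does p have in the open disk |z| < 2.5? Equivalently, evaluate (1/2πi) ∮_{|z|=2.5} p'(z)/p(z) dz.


The zeros of p are: -1, (-1 + 3i), (-1 - 3i), (-3 + 3i), (-3 - 3i), -4.
Their magnitudes are: 1, 3.162, 3.162, 4.243, 4.243, 4.
Zeros with |z| < R = 2.5: -1.
Count = 1.
By the argument principle, (1/2πi) ∮_{|z|=R} p'(z)/p(z) dz equals exactly this count.

Number of zeros inside |z| < 2.5: 1.


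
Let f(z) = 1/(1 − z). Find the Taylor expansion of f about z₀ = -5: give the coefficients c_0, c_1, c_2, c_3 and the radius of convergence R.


Let w = z − z₀, so z = z₀ + w.
Then 1 − z = 1 − (z₀ + w) = (1 − z₀) − w = 6 − w.
f(z) = 1/(6 − w) = (1/(6)) · 1/(1 − w/(6)) = Σ_{n≥0} w^n / (6)^(n+1).
So c_n = 1/(6)^(n+1):
  c_0 = 1/(6)^1 = 1/6.
  c_1 = 1/(6)^2 = 1/36.
  c_2 = 1/(6)^3 = 1/216.
  c_3 = 1/(6)^4 = 1/1296.
The series is valid for |w/d| < 1, i.e. |z − z₀| < |d|.
Radius of convergence: R = |1 − z₀| = |6| = 6 (distance from z₀ to the singularity z = 1).

c_0 = 1/6, c_1 = 1/36, c_2 = 1/216, c_3 = 1/1296; R = 6.


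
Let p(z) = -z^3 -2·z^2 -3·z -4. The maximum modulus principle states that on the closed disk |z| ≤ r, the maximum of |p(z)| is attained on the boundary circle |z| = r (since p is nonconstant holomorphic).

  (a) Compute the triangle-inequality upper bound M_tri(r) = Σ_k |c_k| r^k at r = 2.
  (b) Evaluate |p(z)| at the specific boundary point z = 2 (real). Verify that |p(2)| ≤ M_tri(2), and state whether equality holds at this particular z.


Coefficients: c_0 = -4, c_1 = -3, c_2 = -2, c_3 = -1. Radius r = 2.
Part (a). Triangle bound: M_tri(r) = Σ_k |c_k| r^k
  = |-4|·2^0 + |-3|·2^1 + |-2|·2^2 + |-1|·2^3
  = 4 + 6 + 8 + 8 = 26.
This bounds M(r) := max_{|z|=r} |p(z)| from above; equality holds iff all terms c_k z^k can be made to align in phase at a single z on |z|=r.
Part (b). At z = 2 (real, on the circle |z| = r):
  p(2) = (-4)·2^0 + (-3)·2^1 + (-2)·2^2 + (-1)·2^3 = -26.
  |p(2)| = 26.
Since all nonzero coefficients share the same sign, |p(2)| = 26 = M_tri(2); the triangle bound is attained at z = 2, so in fact M(r) = 26.

M_tri(2) = 26; |p(2)| = 26; equality at z=2: yes.


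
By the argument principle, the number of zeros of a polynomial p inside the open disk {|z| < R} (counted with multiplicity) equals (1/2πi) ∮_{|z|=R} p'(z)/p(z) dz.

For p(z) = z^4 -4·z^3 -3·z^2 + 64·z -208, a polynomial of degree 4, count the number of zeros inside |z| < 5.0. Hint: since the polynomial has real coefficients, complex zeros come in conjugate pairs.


The zeros of p are: (2 + 3i), (2 - 3i), -4, 4.
Their magnitudes are: 3.606, 3.606, 4, 4.
Zeros with |z| < R = 5.0: (2 + 3i), (2 - 3i), -4, 4.
Count = 4.
By the argument principle, (1/2πi) ∮_{|z|=R} p'(z)/p(z) dz equals exactly this count.

Number of zeros inside |z| < 5.0: 4.


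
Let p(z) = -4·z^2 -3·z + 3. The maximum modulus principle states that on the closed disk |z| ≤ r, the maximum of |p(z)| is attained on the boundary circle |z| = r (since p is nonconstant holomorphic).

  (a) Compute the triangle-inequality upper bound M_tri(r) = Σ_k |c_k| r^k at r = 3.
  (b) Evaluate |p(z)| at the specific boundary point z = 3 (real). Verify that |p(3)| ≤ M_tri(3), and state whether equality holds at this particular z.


Coefficients: c_0 = 3, c_1 = -3, c_2 = -4. Radius r = 3.
Part (a). Triangle bound: M_tri(r) = Σ_k |c_k| r^k
  = |3|·3^0 + |-3|·3^1 + |-4|·3^2
  = 3 + 9 + 36 = 48.
This bounds M(r) := max_{|z|=r} |p(z)| from above; equality holds iff all terms c_k z^k can be made to align in phase at a single z on |z|=r.
Part (b). At z = 3 (real, on the circle |z| = r):
  p(3) = (3)·3^0 + (-3)·3^1 + (-4)·3^2 = -42.
  |p(3)| = 42.
Check: |p(3)| = 42 ≤ 48 = M_tri(3). ✓ Equality does not hold at z = 3 (the coefficients have mixed signs, so the terms do not all align in phase there).

M_tri(3) = 48; |p(3)| = 42; equality at z=3: no.


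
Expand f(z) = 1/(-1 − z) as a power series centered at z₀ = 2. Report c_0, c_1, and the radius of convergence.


Let w = z − z₀, so z = z₀ + w.
Then -1 − z = -1 − (z₀ + w) = (-1 − z₀) − w = -3 − w.
f(z) = 1/(-3 − w) = (1/(-3)) · 1/(1 − w/(-3)) = Σ_{n≥0} w^n / (-3)^(n+1).
So c_n = 1/(-3)^(n+1):
  c_0 = 1/(-3)^1 = -1/3.
  c_1 = 1/(-3)^2 = 1/9.
The series is valid for |w/d| < 1, i.e. |z − z₀| < |d|.
Radius of convergence: R = |-1 − z₀| = |-3| = 3 (distance from z₀ to the singularity z = -1).

c_0 = -1/3, c_1 = 1/9; R = 3.


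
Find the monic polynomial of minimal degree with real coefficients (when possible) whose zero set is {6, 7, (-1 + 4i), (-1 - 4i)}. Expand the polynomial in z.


The polynomial is p(z) = ∏_{α ∈ S} (z − α), where S = {6, 7, (-1 + 4i), (-1 - 4i)}.
Expanding the product yields: p(z) = z^4 -11·z^3 + 33·z^2 -137·z + 714.
Note conjugate pairs combine to real quadratics: (z − (-1+4i))(z − (-1−4i)) = z² + 2z + 17.
The resulting polynomial has degree 4 and real coefficients as required.

p(z) = z^4 -11·z^3 + 33·z^2 -137·z + 714.


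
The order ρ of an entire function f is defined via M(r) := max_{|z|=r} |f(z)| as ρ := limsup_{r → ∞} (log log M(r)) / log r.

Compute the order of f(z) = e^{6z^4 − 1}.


|e^{6z^4 − 1}| = e^{Re(6·z^4) + -1} ≤ e^{6|z|^4 + -1} = e^{6r^4 + -1} on |z| = r, so ρ ≤ 4. Choosing z on |z|=r so that 6·z^4 is real positive (always possible by picking arg z appropriately) gives |f(z)| = e^{6r^4 + -1}, matching the bound. The additive constant -1 does not affect log log M(r) ~ 4·log r. Hence ρ = 4.
Therefore ρ = 4.

Order ρ = 4.


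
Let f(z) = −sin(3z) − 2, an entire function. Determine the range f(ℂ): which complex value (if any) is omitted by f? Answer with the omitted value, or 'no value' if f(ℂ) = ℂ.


Little Picard bounds the complement of f(ℂ) to at most one point.
sin is entire and surjective onto ℂ: for every w ∈ ℂ, sin(ζ) = w has a solution ζ ∈ ℂ (e.g., via the complex inverse arcsin). With ζ = 3z this gives z = ζ/(3). Then -1·sin(3z) takes every value in -1·ℂ = ℂ, and adding -2 is a bijection of ℂ. So f is surjective and omits no value. (Note: only on the real line is sin bounded by [−1, 1].)

Omitted value: no value.


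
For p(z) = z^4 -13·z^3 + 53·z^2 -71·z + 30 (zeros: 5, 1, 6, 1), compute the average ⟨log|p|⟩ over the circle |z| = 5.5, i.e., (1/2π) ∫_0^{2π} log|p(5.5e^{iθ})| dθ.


Zeros: 1, 1, 5, 6; r = 5.5.
Inside |z| < r: 1, 1, 5. Outside (|z| ≥ r): 6.
p(0) = 30, so log|p(0)| = log(30) = 3.4012.
Apply Jensen: I(r) = log|p(0)| + Σ_k log(r/|z_k|), summed over zeros inside |z| < r.
  log(r/|z_k|) for z_k = 5: log(5.5/5) = 0.0953
  log(r/|z_k|) for z_k = 1: log(5.5/1) = 1.7047
  log(r/|z_k|) for z_k = 1: log(5.5/1) = 1.7047
  Outside zeros (6) contribute nothing to the Jensen sum.
Sum over inside zeros: 3.5048.
I(r) = log|p(0)| + (inside sum) = 3.4012 + 3.5048 = 6.9060.
Note: since some zeros are outside |z| ≤ r, the simplified n·log(r) form does NOT apply — only the inside zeros contribute.

I(r) ≈ 6.9060.


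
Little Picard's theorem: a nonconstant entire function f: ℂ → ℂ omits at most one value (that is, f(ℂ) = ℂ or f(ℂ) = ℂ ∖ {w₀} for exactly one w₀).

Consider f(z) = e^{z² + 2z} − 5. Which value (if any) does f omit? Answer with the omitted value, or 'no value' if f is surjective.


Little Picard bounds the complement of f(ℂ) to at most one point.
The exponent g(z) = z² + 2z is a nonconstant polynomial, hence surjective onto ℂ. So e^{g(z)} takes every value in {e^w : w ∈ ℂ} = ℂ ∖ {0}. Adding -5 shifts the range to ℂ ∖ {-5}. f omits exactly -5.

Omitted value: -5.


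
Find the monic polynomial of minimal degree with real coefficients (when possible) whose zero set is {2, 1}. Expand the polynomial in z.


The polynomial is p(z) = ∏_{α ∈ S} (z − α), where S = {2, 1}.
Expanding the product yields: p(z) = z^2 -3·z + 2.
The resulting polynomial has degree 2 and real coefficients as required.

p(z) = z^2 -3·z + 2.


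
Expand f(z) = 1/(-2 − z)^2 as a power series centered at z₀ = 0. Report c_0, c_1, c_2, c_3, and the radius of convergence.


Let w = z − z₀, so z = z₀ + w.
Then -2 − z = -2 − (z₀ + w) = (-2 − z₀) − w = -2 − w.
f(z) = 1/(-2 − w)^2 = (1/(-2)^2) · (1 − w/(-2))^{−2}.
By the binomial series (1−u)^{−2} = Σ_{n≥0} C(n+1, 1) u^n for |u|<1, with u = w/(-2):
  c_n = C(n+1, 1) / (-2)^(n+2).
  c_0 = 1/(-2)^2 = 1/4.
  c_1 = 2/(-2)^3 = -1/4.
  c_2 = 3/(-2)^4 = 3/16.
  c_3 = 4/(-2)^5 = -1/8.
The series is valid for |w/d| < 1, i.e. |z − z₀| < |d|.
Radius of convergence: R = |-2 − z₀| = |-2| = 2 (distance from z₀ to the singularity z = -2).

c_0 = 1/4, c_1 = -1/4, c_2 = 3/16, c_3 = -1/8; R = 2.


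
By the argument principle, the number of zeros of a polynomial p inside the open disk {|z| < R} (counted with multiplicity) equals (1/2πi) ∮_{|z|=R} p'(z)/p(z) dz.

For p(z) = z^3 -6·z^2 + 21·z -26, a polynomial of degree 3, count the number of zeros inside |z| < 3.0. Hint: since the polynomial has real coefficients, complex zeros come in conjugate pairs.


The zeros of p are: (2 + 3i), (2 - 3i), 2.
Their magnitudes are: 3.606, 3.606, 2.
Zeros with |z| < R = 3.0: 2.
Count = 1.
By the argument principle, (1/2πi) ∮_{|z|=R} p'(z)/p(z) dz equals exactly this count.

Number of zeros inside |z| < 3.0: 1.


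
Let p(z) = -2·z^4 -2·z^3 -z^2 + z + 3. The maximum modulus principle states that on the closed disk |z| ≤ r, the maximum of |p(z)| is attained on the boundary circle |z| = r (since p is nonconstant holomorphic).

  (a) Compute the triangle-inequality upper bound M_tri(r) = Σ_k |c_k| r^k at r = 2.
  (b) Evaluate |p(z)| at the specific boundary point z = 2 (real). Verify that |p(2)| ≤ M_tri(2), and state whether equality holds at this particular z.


Coefficients: c_0 = 3, c_1 = 1, c_2 = -1, c_3 = -2, c_4 = -2. Radius r = 2.
Part (a). Triangle bound: M_tri(r) = Σ_k |c_k| r^k
  = |3|·2^0 + |1|·2^1 + |-1|·2^2 + |-2|·2^3 + |-2|·2^4
  = 3 + 2 + 4 + 16 + 32 = 57.
This bounds M(r) := max_{|z|=r} |p(z)| from above; equality holds iff all terms c_k z^k can be made to align in phase at a single z on |z|=r.
Part (b). At z = 2 (real, on the circle |z| = r):
  p(2) = (3)·2^0 + (1)·2^1 + (-1)·2^2 + (-2)·2^3 + (-2)·2^4 = -47.
  |p(2)| = 47.
Check: |p(2)| = 47 ≤ 57 = M_tri(2). ✓ Equality does not hold at z = 2 (the coefficients have mixed signs, so the terms do not all align in phase there).

M_tri(2) = 57; |p(2)| = 47; equality at z=2: no.


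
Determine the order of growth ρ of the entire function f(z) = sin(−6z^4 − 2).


Write sin(w) = (e^{iw} ± e^{−iw})/(2 or 2i), so |sin(w)| ≤ e^{|w|}. With w = −6z^4 − 2, |w| ≤ 6r^4 + 2 on |z|=r, giving M(r) ≤ e^{6r^4 + 2} and ρ ≤ 4. For the lower bound, choose z on |z|=r with -6z^4 purely imaginary of modulus 6r^4; then |sin(−6z^4 − 2)| grows like e^{6r^4}/2, so ρ ≥ 4. Hence ρ = 4.
Therefore ρ = 4.

Order ρ = 4.


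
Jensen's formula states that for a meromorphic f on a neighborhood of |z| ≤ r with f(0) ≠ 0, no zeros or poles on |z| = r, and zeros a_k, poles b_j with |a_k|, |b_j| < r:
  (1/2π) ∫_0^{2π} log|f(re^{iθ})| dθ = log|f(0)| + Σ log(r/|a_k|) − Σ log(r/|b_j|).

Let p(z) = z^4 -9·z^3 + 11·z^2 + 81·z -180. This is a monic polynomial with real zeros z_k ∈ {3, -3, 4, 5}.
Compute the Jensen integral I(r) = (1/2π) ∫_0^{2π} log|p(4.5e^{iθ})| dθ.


Zeros: -3, 3, 4, 5; r = 4.5.
Inside |z| < r: -3, 3, 4. Outside (|z| ≥ r): 5.
p(0) = -180, so log|p(0)| = log(180) = 5.1930.
Apply Jensen: I(r) = log|p(0)| + Σ_k log(r/|z_k|), summed over zeros inside |z| < r.
  log(r/|z_k|) for z_k = 3: log(4.5/3) = 0.4055
  log(r/|z_k|) for z_k = -3: log(4.5/3) = 0.4055
  log(r/|z_k|) for z_k = 4: log(4.5/4) = 0.1178
  Outside zeros (5) contribute nothing to the Jensen sum.
Sum over inside zeros: 0.9287.
I(r) = log|p(0)| + (inside sum) = 5.1930 + 0.9287 = 6.1217.
Note: since some zeros are outside |z| ≤ r, the simplified n·log(r) form does NOT apply — only the inside zeros contribute.

I(r) ≈ 6.1217.


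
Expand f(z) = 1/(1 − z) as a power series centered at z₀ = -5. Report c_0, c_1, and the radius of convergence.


Let w = z − z₀, so z = z₀ + w.
Then 1 − z = 1 − (z₀ + w) = (1 − z₀) − w = 6 − w.
f(z) = 1/(6 − w) = (1/(6)) · 1/(1 − w/(6)) = Σ_{n≥0} w^n / (6)^(n+1).
So c_n = 1/(6)^(n+1):
  c_0 = 1/(6)^1 = 1/6.
  c_1 = 1/(6)^2 = 1/36.
The series is valid for |w/d| < 1, i.e. |z − z₀| < |d|.
Radius of convergence: R = |1 − z₀| = |6| = 6 (distance from z₀ to the singularity z = 1).

c_0 = 1/6, c_1 = 1/36; R = 6.


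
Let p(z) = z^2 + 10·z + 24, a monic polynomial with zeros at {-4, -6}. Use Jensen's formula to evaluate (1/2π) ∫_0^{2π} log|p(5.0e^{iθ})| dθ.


Zeros: -6, -4; r = 5.0.
Inside |z| < r: -4. Outside (|z| ≥ r): -6.
p(0) = 24, so log|p(0)| = log(24) = 3.1781.
Apply Jensen: I(r) = log|p(0)| + Σ_k log(r/|z_k|), summed over zeros inside |z| < r.
  log(r/|z_k|) for z_k = -4: log(5.0/4) = 0.2231
  Outside zeros (-6) contribute nothing to the Jensen sum.
Sum over inside zeros: 0.2231.
I(r) = log|p(0)| + (inside sum) = 3.1781 + 0.2231 = 3.4012.
Note: since some zeros are outside |z| ≤ r, the simplified n·log(r) form does NOT apply — only the inside zeros contribute.

I(r) ≈ 3.4012.


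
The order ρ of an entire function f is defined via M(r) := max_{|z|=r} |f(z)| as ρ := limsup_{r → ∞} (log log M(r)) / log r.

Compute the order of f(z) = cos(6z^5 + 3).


Write cos(w) = (e^{iw} ± e^{−iw})/(2 or 2i), so |cos(w)| ≤ e^{|w|}. With w = 6z^5 + 3, |w| ≤ 6r^5 + 3 on |z|=r, giving M(r) ≤ e^{6r^5 + 3} and ρ ≤ 5. For the lower bound, choose z on |z|=r with 6z^5 purely imaginary of modulus 6r^5; then |cos(6z^5 + 3)| grows like e^{6r^5}/2, so ρ ≥ 5. Hence ρ = 5.
Therefore ρ = 5.

Order ρ = 5.


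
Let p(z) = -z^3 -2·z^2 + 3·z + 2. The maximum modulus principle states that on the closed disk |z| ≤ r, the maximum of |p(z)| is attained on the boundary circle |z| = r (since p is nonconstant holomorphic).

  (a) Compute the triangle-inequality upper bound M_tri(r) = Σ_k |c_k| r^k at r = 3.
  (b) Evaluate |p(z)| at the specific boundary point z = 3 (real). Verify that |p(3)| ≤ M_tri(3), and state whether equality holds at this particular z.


Coefficients: c_0 = 2, c_1 = 3, c_2 = -2, c_3 = -1. Radius r = 3.
Part (a). Triangle bound: M_tri(r) = Σ_k |c_k| r^k
  = |2|·3^0 + |3|·3^1 + |-2|·3^2 + |-1|·3^3
  = 2 + 9 + 18 + 27 = 56.
This bounds M(r) := max_{|z|=r} |p(z)| from above; equality holds iff all terms c_k z^k can be made to align in phase at a single z on |z|=r.
Part (b). At z = 3 (real, on the circle |z| = r):
  p(3) = (2)·3^0 + (3)·3^1 + (-2)·3^2 + (-1)·3^3 = -34.
  |p(3)| = 34.
Check: |p(3)| = 34 ≤ 56 = M_tri(3). ✓ Equality does not hold at z = 3 (the coefficients have mixed signs, so the terms do not all align in phase there).

M_tri(3) = 56; |p(3)| = 34; equality at z=3: no.


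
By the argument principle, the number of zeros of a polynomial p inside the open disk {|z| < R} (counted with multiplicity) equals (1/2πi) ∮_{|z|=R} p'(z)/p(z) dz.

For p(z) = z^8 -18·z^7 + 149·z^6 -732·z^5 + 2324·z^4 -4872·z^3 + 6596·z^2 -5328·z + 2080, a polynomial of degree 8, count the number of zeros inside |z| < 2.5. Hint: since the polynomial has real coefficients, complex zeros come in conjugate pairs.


The zeros of p are: (2 + 2i), (2 - 2i), (1 + 1i), (1 - 1i), (3 + 1i), (3 - 1i), (3 + 2i), (3 - 2i).
Their magnitudes are: 2.828, 2.828, 1.414, 1.414, 3.162, 3.162, 3.606, 3.606.
Zeros with |z| < R = 2.5: (1 + 1i), (1 - 1i).
Count = 2.
By the argument principle, (1/2πi) ∮_{|z|=R} p'(z)/p(z) dz equals exactly this count.

Number of zeros inside |z| < 2.5: 2.


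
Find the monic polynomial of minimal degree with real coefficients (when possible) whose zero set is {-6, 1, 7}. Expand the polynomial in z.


The polynomial is p(z) = ∏_{α ∈ S} (z − α), where S = {-6, 1, 7}.
Expanding the product yields: p(z) = z^3 -2·z^2 -41·z + 42.
The resulting polynomial has degree 3 and real coefficients as required.

p(z) = z^3 -2·z^2 -41·z + 42.


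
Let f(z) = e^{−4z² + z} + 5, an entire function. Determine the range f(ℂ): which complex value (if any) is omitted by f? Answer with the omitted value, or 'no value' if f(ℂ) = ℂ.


Little Picard bounds the complement of f(ℂ) to at most one point.
The exponent g(z) = −4z² + z is a nonconstant polynomial, hence surjective onto ℂ. So e^{g(z)} takes every value in {e^w : w ∈ ℂ} = ℂ ∖ {0}. Adding 5 shifts the range to ℂ ∖ {5}. f omits exactly 5.

Omitted value: 5.


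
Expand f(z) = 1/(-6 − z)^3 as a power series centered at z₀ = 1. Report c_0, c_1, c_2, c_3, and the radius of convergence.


Let w = z − z₀, so z = z₀ + w.
Then -6 − z = -6 − (z₀ + w) = (-6 − z₀) − w = -7 − w.
f(z) = 1/(-7 − w)^3 = (1/(-7)^3) · (1 − w/(-7))^{−3}.
By the binomial series (1−u)^{−3} = Σ_{n≥0} C(n+2, 2) u^n for |u|<1, with u = w/(-7):
  c_n = C(n+2, 2) / (-7)^(n+3).
  c_0 = 1/(-7)^3 = -1/343.
  c_1 = 3/(-7)^4 = 3/2401.
  c_2 = 6/(-7)^5 = -6/16807.
  c_3 = 10/(-7)^6 = 10/117649.
The series is valid for |w/d| < 1, i.e. |z − z₀| < |d|.
Radius of convergence: R = |-6 − z₀| = |-7| = 7 (distance from z₀ to the singularity z = -6).

c_0 = -1/343, c_1 = 3/2401, c_2 = -6/16807, c_3 = 10/117649; R = 7.


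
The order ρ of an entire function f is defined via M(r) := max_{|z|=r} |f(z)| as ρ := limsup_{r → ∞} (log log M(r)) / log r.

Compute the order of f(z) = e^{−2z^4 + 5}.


|e^{−2z^4 + 5}| = e^{Re(-2·z^4) + 5} ≤ e^{2|z|^4 + 5} = e^{2r^4 + 5} on |z| = r, so ρ ≤ 4. Choosing z on |z|=r so that -2·z^4 is real positive (always possible by picking arg z appropriately) gives |f(z)| = e^{2r^4 + 5}, matching the bound. The additive constant 5 does not affect log log M(r) ~ 4·log r. Hence ρ = 4.
Therefore ρ = 4.

Order ρ = 4.
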